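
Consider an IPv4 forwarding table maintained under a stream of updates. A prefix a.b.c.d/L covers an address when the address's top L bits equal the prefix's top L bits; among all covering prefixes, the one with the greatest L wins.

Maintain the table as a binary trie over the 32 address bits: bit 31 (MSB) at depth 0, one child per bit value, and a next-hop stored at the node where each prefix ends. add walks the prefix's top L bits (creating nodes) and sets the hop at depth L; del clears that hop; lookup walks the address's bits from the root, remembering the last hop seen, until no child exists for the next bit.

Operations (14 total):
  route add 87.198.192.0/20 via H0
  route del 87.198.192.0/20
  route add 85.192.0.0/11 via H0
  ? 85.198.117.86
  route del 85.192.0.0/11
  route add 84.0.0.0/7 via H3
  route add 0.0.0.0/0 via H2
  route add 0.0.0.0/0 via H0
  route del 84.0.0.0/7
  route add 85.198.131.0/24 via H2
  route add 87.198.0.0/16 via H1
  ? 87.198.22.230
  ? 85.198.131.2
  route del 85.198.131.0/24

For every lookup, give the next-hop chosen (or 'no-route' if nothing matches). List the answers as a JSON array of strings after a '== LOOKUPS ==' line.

Apply in order:
  + 87.198.192.0/20 (H0) depth=20
  - 87.198.192.0/20 clear@20
  + 85.192.0.0/11 (H0) depth=11
  ? 85.198.117.86  path d0:-→d1:-→d2:-→d3:-→d4:-→d5:-→d6:-→d7:-→d8:-→d9:-→d10:-→d11:H0  best=H0
  - 85.192.0.0/11 clear@11
  + 84.0.0.0/7 (H3) depth=7
  + 0.0.0.0/0 (H2) depth=0
  + 0.0.0.0/0 (H0) depth=0
  - 84.0.0.0/7 clear@7
  + 85.198.131.0/24 (H2) depth=24
  + 87.198.0.0/16 (H1) depth=16
  ? 87.198.22.230  path d0:H0→d1:-→d2:-→d3:-→d4:-→d5:-→d6:-→d7:-→d8:-→d9:-→d10:-→d11:-→d12:-→d13:-→d14:-→d15:-→d16:H1  best=H1
  ? 85.198.131.2  path d0:H0→d1:-→d2:-→d3:-→d4:-→d5:-→d6:-→d7:-→d8:-→d9:-→d10:-→d11:-→d12:-→d13:-→d14:-→d15:-→d16:-→d17:-→d18:-→d19:-→d20:-→d21:-→d22:-→d23:-→d24:H2  best=H2
  - 85.198.131.0/24 clear@24

== LOOKUPS ==
["H0","H1","H2"]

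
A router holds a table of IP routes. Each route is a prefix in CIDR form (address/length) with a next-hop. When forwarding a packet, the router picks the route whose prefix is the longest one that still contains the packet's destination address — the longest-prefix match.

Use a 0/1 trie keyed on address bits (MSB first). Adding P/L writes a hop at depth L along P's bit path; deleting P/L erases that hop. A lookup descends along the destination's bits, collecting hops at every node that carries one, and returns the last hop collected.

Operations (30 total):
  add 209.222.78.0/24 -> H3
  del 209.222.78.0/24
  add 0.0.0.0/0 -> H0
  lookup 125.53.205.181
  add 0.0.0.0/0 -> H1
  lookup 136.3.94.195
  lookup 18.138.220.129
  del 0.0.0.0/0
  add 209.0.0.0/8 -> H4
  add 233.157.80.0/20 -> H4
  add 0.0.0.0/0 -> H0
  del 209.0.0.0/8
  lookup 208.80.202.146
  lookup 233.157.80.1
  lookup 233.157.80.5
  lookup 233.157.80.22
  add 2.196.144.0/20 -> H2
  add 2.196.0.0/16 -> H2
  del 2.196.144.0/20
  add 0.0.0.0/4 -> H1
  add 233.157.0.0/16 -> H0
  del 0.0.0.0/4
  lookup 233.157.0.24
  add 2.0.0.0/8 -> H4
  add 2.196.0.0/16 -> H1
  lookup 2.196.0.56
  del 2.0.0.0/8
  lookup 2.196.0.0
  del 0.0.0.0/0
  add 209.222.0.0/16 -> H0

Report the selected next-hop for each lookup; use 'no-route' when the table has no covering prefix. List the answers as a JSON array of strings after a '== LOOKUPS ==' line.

Process each operation:
  add 209.222.78.0/24 -> H3 at depth 24
  - 209.222.78.0/24 clear@24
  add 0.0.0.0/0 -> H0 at depth 0
  Q 125.53.205.181: descend ε ; hops seen [H0] ; pick H0
  add 0.0.0.0/0 -> H1 at depth 0
  Q 136.3.94.195: descend 1 ; hops seen [H1] ; pick H1
  Q 18.138.220.129: descend ε ; hops seen [H1] ; pick H1
  - 0.0.0.0/0 clear@0
  add 209.0.0.0/8 -> H4 at depth 8
  add 233.157.80.0/20 -> H4 at depth 20
  add 0.0.0.0/0 -> H0 at depth 0
  - 209.0.0.0/8 clear@8
  Q 208.80.202.146: descend 1101000 ; hops seen [H0] ; pick H0
  Q 233.157.80.1: descend 11101001100111010101 ; hops seen [H0,H4] ; pick H4
  Q 233.157.80.5: descend 11101001100111010101 ; hops seen [H0,H4] ; pick H4
  Q 233.157.80.22: descend 11101001100111010101 ; hops seen [H0,H4] ; pick H4
  add 2.196.144.0/20 -> H2 at depth 20
  add 2.196.0.0/16 -> H2 at depth 16
  - 2.196.144.0/20 clear@20
  add 0.0.0.0/4 -> H1 at depth 4
  add 233.157.0.0/16 -> H0 at depth 16
  - 0.0.0.0/4 clear@4
  Q 233.157.0.24: descend 11101001100111010 ; hops seen [H0,H0] ; pick H0
  add 2.0.0.0/8 -> H4 at depth 8
  add 2.196.0.0/16 -> H1 at depth 16
  Q 2.196.0.56: descend 0000001011000100 ; hops seen [H0,H4,H1] ; pick H1
  - 2.0.0.0/8 clear@8
  Q 2.196.0.0: descend 0000001011000100 ; hops seen [H0,H1] ; pick H1
  - 0.0.0.0/0 clear@0
  add 209.222.0.0/16 -> H0 at depth 16

== LOOKUPS ==
["H0","H1","H1","H0","H4","H4","H4","H0","H1","H1"]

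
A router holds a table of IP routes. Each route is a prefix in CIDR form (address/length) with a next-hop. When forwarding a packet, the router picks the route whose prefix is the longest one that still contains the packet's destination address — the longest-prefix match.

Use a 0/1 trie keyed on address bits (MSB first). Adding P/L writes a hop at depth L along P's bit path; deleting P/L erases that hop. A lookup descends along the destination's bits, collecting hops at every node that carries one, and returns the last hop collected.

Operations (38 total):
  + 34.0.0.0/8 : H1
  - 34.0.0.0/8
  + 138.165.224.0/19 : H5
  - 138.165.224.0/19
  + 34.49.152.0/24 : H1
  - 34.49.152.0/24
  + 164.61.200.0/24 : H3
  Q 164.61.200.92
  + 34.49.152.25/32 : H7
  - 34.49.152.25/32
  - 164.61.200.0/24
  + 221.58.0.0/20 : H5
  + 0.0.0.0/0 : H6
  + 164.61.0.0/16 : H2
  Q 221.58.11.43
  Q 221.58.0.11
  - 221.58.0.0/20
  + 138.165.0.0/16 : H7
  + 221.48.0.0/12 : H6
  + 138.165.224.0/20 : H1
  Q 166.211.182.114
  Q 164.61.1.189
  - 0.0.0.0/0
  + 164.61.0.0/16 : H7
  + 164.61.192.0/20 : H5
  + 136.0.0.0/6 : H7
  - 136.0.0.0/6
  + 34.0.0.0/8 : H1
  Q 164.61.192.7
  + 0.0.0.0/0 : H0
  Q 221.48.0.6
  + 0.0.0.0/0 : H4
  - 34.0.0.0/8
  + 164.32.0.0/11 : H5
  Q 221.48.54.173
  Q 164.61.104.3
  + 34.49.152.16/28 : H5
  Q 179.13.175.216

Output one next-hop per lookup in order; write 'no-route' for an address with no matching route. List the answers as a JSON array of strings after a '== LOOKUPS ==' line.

Trace:
  + 34.0.0.0/8 (H1) depth=8
  del 34.0.0.0/8 (clear depth 8)
  + 138.165.224.0/19 (H5) depth=19
  del 138.165.224.0/19 (clear depth 19)
  + 34.49.152.0/24 (H1) depth=24
  del 34.49.152.0/24 (clear depth 24)
  + 164.61.200.0/24 (H3) depth=24
  ? 164.61.200.92  path d0:-→d1:-→d2:-→d3:-→d4:-→d5:-→d6:-→d7:-→d8:-→d9:-→d10:-→d11:-→d12:-→d13:-→d14:-→d15:-→d16:-→d17:-→d18:-→d19:-→d20:-→d21:-→d22:-→d23:-→d24:H3  best=H3
  + 34.49.152.25/32 (H7) depth=32
  del 34.49.152.25/32 (clear depth 32)
  del 164.61.200.0/24 (clear depth 24)
  + 221.58.0.0/20 (H5) depth=20
  + 0.0.0.0/0 (H6) depth=0
  + 164.61.0.0/16 (H2) depth=16
  ? 221.58.11.43  path d0:H6→d1:-→d2:-→d3:-→d4:-→d5:-→d6:-→d7:-→d8:-→d9:-→d10:-→d11:-→d12:-→d13:-→d14:-→d15:-→d16:-→d17:-→d18:-→d19:-→d20:H5  best=H5
  ? 221.58.0.11  path d0:H6→d1:-→d2:-→d3:-→d4:-→d5:-→d6:-→d7:-→d8:-→d9:-→d10:-→d11:-→d12:-→d13:-→d14:-→d15:-→d16:-→d17:-→d18:-→d19:-→d20:H5  best=H5
  del 221.58.0.0/20 (clear depth 20)
  + 138.165.0.0/16 (H7) depth=16
  + 221.48.0.0/12 (H6) depth=12
  + 138.165.224.0/20 (H1) depth=20
  ? 166.211.182.114  path d0:H6→d1:-→d2:-→d3:-→d4:-→d5:-→d6:-  best=H6
  ? 164.61.1.189  path d0:H6→d1:-→d2:-→d3:-→d4:-→d5:-→d6:-→d7:-→d8:-→d9:-→d10:-→d11:-→d12:-→d13:-→d14:-→d15:-→d16:H2  best=H2
  del 0.0.0.0/0 (clear depth 0)
  + 164.61.0.0/16 (H7) depth=16
  + 164.61.192.0/20 (H5) depth=20
  + 136.0.0.0/6 (H7) depth=6
  del 136.0.0.0/6 (clear depth 6)
  + 34.0.0.0/8 (H1) depth=8
  ? 164.61.192.7  path d0:-→d1:-→d2:-→d3:-→d4:-→d5:-→d6:-→d7:-→d8:-→d9:-→d10:-→d11:-→d12:-→d13:-→d14:-→d15:-→d16:H7→d17:-→d18:-→d19:-→d20:H5  best=H5
  + 0.0.0.0/0 (H0) depth=0
  ? 221.48.0.6  path d0:H0→d1:-→d2:-→d3:-→d4:-→d5:-→d6:-→d7:-→d8:-→d9:-→d10:-→d11:-→d12:H6  best=H6
  + 0.0.0.0/0 (H4) depth=0
  del 34.0.0.0/8 (clear depth 8)
  + 164.32.0.0/11 (H5) depth=11
  ? 221.48.54.173  path d0:H4→d1:-→d2:-→d3:-→d4:-→d5:-→d6:-→d7:-→d8:-→d9:-→d10:-→d11:-→d12:H6  best=H6
  ? 164.61.104.3  path d0:H4→d1:-→d2:-→d3:-→d4:-→d5:-→d6:-→d7:-→d8:-→d9:-→d10:-→d11:H5→d12:-→d13:-→d14:-→d15:-→d16:H7  best=H7
  + 34.49.152.16/28 (H5) depth=28
  ? 179.13.175.216  path d0:H4→d1:-→d2:-→d3:-  best=H4

== LOOKUPS ==
["H3","H5","H5","H6","H2","H5","H6","H6","H7","H4"]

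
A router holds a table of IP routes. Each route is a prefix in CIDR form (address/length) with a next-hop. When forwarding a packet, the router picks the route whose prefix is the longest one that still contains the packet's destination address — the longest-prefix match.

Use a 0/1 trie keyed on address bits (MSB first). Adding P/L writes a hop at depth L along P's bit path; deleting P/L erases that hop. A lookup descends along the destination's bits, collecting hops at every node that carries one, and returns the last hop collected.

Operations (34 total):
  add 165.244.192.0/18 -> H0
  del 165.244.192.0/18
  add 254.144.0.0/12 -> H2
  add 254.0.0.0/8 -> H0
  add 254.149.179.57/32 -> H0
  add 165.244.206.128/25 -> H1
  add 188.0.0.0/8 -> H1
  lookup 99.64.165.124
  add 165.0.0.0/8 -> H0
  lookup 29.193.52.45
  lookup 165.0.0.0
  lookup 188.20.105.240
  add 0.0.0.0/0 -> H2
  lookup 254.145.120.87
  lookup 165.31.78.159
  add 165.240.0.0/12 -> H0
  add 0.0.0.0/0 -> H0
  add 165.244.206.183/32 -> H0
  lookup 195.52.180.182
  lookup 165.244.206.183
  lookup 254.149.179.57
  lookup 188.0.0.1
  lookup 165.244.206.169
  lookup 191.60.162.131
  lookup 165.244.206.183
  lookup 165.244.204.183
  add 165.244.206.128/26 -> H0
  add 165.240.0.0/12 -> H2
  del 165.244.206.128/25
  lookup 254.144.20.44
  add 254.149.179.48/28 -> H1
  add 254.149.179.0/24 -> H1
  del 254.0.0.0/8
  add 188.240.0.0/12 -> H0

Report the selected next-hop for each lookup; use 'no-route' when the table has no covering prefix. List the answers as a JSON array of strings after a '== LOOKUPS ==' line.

Apply in order:
  add 165.244.192.0/18 -> H0 at depth 18
  - 165.244.192.0/18 clear@18
  add 254.144.0.0/12 -> H2 at depth 12
  add 254.0.0.0/8 -> H0 at depth 8
  add 254.149.179.57/32 -> H0 at depth 32
  add 165.244.206.128/25 -> H1 at depth 25
  add 188.0.0.0/8 -> H1 at depth 8
  Q 99.64.165.124: descend ε ; hops seen [∅] ; pick no-route
  add 165.0.0.0/8 -> H0 at depth 8
  Q 29.193.52.45: descend ε ; hops seen [∅] ; pick no-route
  Q 165.0.0.0: descend 10100101 ; hops seen [H0] ; pick H0
  Q 188.20.105.240: descend 10111100 ; hops seen [H1] ; pick H1
  add 0.0.0.0/0 -> H2 at depth 0
  Q 254.145.120.87: descend 1111111010010 ; hops seen [H2,H0,H2] ; pick H2
  Q 165.31.78.159: descend 10100101 ; hops seen [H2,H0] ; pick H0
  add 165.240.0.0/12 -> H0 at depth 12
  add 0.0.0.0/0 -> H0 at depth 0
  add 165.244.206.183/32 -> H0 at depth 32
  Q 195.52.180.182: descend 11 ; hops seen [H0] ; pick H0
  Q 165.244.206.183: descend 10100101111101001100111010110111 ; hops seen [H0,H0,H0,H1,H0] ; pick H0
  Q 254.149.179.57: descend 11111110100101011011001100111001 ; hops seen [H0,H0,H2,H0] ; pick H0
  Q 188.0.0.1: descend 10111100 ; hops seen [H0,H1] ; pick H1
  Q 165.244.206.169: descend 101001011111010011001110101 ; hops seen [H0,H0,H0,H1] ; pick H1
  Q 191.60.162.131: descend 101111 ; hops seen [H0] ; pick H0
  Q 165.244.206.183: descend 10100101111101001100111010110111 ; hops seen [H0,H0,H0,H1,H0] ; pick H0
  Q 165.244.204.183: descend 1010010111110100110011 ; hops seen [H0,H0,H0] ; pick H0
  add 165.244.206.128/26 -> H0 at depth 26
  add 165.240.0.0/12 -> H2 at depth 12
  - 165.244.206.128/25 clear@25
  Q 254.144.20.44: descend 1111111010010 ; hops seen [H0,H0,H2] ; pick H2
  add 254.149.179.48/28 -> H1 at depth 28
  add 254.149.179.0/24 -> H1 at depth 24
  - 254.0.0.0/8 clear@8
  add 188.240.0.0/12 -> H0 at depth 12

== LOOKUPS ==
["no-route","no-route","H0","H1","H2","H0","H0","H0","H0","H1","H1","H0","H0","H0","H2"]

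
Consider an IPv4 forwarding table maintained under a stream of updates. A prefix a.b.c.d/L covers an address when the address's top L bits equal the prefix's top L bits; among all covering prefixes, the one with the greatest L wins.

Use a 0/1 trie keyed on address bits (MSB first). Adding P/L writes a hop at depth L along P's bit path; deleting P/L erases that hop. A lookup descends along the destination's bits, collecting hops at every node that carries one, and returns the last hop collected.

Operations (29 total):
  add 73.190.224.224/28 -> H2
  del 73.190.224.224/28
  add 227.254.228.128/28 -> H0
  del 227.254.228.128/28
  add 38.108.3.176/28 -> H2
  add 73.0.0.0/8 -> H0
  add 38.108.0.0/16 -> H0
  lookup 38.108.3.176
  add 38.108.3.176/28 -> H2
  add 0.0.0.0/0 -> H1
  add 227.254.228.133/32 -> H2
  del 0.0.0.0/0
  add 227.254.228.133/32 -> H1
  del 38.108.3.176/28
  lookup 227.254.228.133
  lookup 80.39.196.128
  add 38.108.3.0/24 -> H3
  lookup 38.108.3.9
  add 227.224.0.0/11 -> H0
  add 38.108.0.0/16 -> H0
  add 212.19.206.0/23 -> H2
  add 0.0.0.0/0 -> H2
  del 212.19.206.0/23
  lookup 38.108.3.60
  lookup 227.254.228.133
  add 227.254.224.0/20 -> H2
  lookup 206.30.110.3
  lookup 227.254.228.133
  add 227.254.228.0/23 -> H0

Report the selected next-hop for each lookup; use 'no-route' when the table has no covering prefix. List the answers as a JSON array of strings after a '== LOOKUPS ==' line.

Trace:
  add 73.190.224.224/28 -> H2 at depth 28
  - 73.190.224.224/28 clear@28
  add 227.254.228.128/28 -> H0 at depth 28
  - 227.254.228.128/28 clear@28
  add 38.108.3.176/28 -> H2 at depth 28
  add 73.0.0.0/8 -> H0 at depth 8
  add 38.108.0.0/16 -> H0 at depth 16
  Q 38.108.3.176: descend 0010011001101100000000111011 ; hops seen [H0,H2] ; pick H2
  add 38.108.3.176/28 -> H2 at depth 28
  add 0.0.0.0/0 -> H1 at depth 0
  add 227.254.228.133/32 -> H2 at depth 32
  - 0.0.0.0/0 clear@0
  add 227.254.228.133/32 -> H1 at depth 32
  - 38.108.3.176/28 clear@28
  Q 227.254.228.133: descend 11100011111111101110010010000101 ; hops seen [H1] ; pick H1
  Q 80.39.196.128: descend 010 ; hops seen [∅] ; pick no-route
  add 38.108.3.0/24 -> H3 at depth 24
  Q 38.108.3.9: descend 001001100110110000000011 ; hops seen [H0,H3] ; pick H3
  add 227.224.0.0/11 -> H0 at depth 11
  add 38.108.0.0/16 -> H0 at depth 16
  add 212.19.206.0/23 -> H2 at depth 23
  add 0.0.0.0/0 -> H2 at depth 0
  - 212.19.206.0/23 clear@23
  Q 38.108.3.60: descend 001001100110110000000011 ; hops seen [H2,H0,H3] ; pick H3
  Q 227.254.228.133: descend 11100011111111101110010010000101 ; hops seen [H2,H0,H1] ; pick H1
  add 227.254.224.0/20 -> H2 at depth 20
  Q 206.30.110.3: descend 110 ; hops seen [H2] ; pick H2
  Q 227.254.228.133: descend 11100011111111101110010010000101 ; hops seen [H2,H0,H2,H1] ; pick H1
  add 227.254.228.0/23 -> H0 at depth 23

== LOOKUPS ==
["H2","H1","no-route","H3","H3","H1","H2","H1"]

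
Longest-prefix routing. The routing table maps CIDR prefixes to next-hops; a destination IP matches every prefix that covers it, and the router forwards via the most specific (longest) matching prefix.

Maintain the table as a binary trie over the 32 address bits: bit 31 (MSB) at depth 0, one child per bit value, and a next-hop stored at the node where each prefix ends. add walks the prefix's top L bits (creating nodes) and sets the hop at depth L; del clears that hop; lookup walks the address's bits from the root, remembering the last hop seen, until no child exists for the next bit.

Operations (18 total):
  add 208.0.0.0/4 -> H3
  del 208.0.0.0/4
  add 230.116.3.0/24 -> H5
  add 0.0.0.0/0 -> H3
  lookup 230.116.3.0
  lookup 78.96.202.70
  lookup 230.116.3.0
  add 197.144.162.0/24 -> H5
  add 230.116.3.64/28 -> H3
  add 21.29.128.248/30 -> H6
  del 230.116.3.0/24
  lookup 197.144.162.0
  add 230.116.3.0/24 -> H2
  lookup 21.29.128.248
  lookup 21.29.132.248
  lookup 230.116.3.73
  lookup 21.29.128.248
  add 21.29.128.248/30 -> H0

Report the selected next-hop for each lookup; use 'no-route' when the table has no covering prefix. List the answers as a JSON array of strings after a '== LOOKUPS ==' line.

Apply in order:
  + 208.0.0.0/4 (H3) depth=4
  del 208.0.0.0/4 (clear depth 4)
  + 230.116.3.0/24 (H5) depth=24
  + 0.0.0.0/0 (H3) depth=0
  ? 230.116.3.0  path d0:H3→d1:-→d2:-→d3:-→d4:-→d5:-→d6:-→d7:-→d8:-→d9:-→d10:-→d11:-→d12:-→d13:-→d14:-→d15:-→d16:-→d17:-→d18:-→d19:-→d20:-→d21:-→d22:-→d23:-→d24:H5  best=H5
  ? 78.96.202.70  path d0:H3  best=H3
  ? 230.116.3.0  path d0:H3→d1:-→d2:-→d3:-→d4:-→d5:-→d6:-→d7:-→d8:-→d9:-→d10:-→d11:-→d12:-→d13:-→d14:-→d15:-→d16:-→d17:-→d18:-→d19:-→d20:-→d21:-→d22:-→d23:-→d24:H5  best=H5
  + 197.144.162.0/24 (H5) depth=24
  + 230.116.3.64/28 (H3) depth=28
  + 21.29.128.248/30 (H6) depth=30
  del 230.116.3.0/24 (clear depth 24)
  ? 197.144.162.0  path d0:H3→d1:-→d2:-→d3:-→d4:-→d5:-→d6:-→d7:-→d8:-→d9:-→d10:-→d11:-→d12:-→d13:-→d14:-→d15:-→d16:-→d17:-→d18:-→d19:-→d20:-→d21:-→d22:-→d23:-→d24:H5  best=H5
  + 230.116.3.0/24 (H2) depth=24
  ? 21.29.128.248  path d0:H3→d1:-→d2:-→d3:-→d4:-→d5:-→d6:-→d7:-→d8:-→d9:-→d10:-→d11:-→d12:-→d13:-→d14:-→d15:-→d16:-→d17:-→d18:-→d19:-→d20:-→d21:-→d22:-→d23:-→d24:-→d25:-→d26:-→d27:-→d28:-→d29:-→d30:H6  best=H6
  ? 21.29.132.248  path d0:H3→d1:-→d2:-→d3:-→d4:-→d5:-→d6:-→d7:-→d8:-→d9:-→d10:-→d11:-→d12:-→d13:-→d14:-→d15:-→d16:-→d17:-→d18:-→d19:-→d20:-→d21:-  best=H3
  ? 230.116.3.73  path d0:H3→d1:-→d2:-→d3:-→d4:-→d5:-→d6:-→d7:-→d8:-→d9:-→d10:-→d11:-→d12:-→d13:-→d14:-→d15:-→d16:-→d17:-→d18:-→d19:-→d20:-→d21:-→d22:-→d23:-→d24:H2→d25:-→d26:-→d27:-→d28:H3  best=H3
  ? 21.29.128.248  path d0:H3→d1:-→d2:-→d3:-→d4:-→d5:-→d6:-→d7:-→d8:-→d9:-→d10:-→d11:-→d12:-→d13:-→d14:-→d15:-→d16:-→d17:-→d18:-→d19:-→d20:-→d21:-→d22:-→d23:-→d24:-→d25:-→d26:-→d27:-→d28:-→d29:-→d30:H6  best=H6
  + 21.29.128.248/30 (H0) depth=30

== LOOKUPS ==
["H5","H3","H5","H5","H6","H3","H3","H6"]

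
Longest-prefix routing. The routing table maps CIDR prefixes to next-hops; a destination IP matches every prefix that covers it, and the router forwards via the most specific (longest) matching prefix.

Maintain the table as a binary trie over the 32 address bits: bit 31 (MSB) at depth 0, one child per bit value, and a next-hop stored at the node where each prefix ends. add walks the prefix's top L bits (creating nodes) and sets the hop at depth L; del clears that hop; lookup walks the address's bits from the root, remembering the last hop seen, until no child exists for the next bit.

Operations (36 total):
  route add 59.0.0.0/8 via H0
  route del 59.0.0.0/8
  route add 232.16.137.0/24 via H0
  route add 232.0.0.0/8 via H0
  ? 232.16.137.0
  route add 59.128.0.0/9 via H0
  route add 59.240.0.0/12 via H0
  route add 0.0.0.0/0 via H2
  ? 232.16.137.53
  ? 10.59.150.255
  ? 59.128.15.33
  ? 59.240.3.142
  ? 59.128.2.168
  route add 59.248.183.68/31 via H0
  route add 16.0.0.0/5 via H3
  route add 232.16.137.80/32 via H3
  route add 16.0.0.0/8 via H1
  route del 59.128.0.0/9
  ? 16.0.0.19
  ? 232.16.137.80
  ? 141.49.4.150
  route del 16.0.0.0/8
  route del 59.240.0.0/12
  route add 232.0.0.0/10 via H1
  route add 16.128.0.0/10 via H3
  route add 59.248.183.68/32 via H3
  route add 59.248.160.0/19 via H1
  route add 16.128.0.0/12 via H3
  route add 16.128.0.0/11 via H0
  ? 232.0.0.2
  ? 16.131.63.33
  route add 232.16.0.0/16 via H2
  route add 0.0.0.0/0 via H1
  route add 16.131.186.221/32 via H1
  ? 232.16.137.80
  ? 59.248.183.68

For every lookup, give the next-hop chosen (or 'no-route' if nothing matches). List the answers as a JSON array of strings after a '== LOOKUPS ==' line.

Process each operation:
  add 59.0.0.0/8 -> H0 at depth 8
  del 59.0.0.0/8 (clear depth 8)
  add 232.16.137.0/24 -> H0 at depth 24
  add 232.0.0.0/8 -> H0 at depth 8
  lookup 232.16.137.0: bits 111010000001000010001001 walk d0:-→d1:-→d2:-→d3:-→d4:-→d5:-→d6:-→d7:-→d8:H0→d9:-→d10:-→d11:-→d12:-→d13:-→d14:-→d15:-→d16:-→d17:-→d18:-→d19:-→d20:-→d21:-→d22:-→d23:-→d24:H0 -> H0
  add 59.128.0.0/9 -> H0 at depth 9
  add 59.240.0.0/12 -> H0 at depth 12
  add 0.0.0.0/0 -> H2 at depth 0
  lookup 232.16.137.53: bits 111010000001000010001001 walk d0:H2→d1:-→d2:-→d3:-→d4:-→d5:-→d6:-→d7:-→d8:H0→d9:-→d10:-→d11:-→d12:-→d13:-→d14:-→d15:-→d16:-→d17:-→d18:-→d19:-→d20:-→d21:-→d22:-→d23:-→d24:H0 -> H0
  lookup 10.59.150.255: bits 00 walk d0:H2→d1:-→d2:- -> H2
  lookup 59.128.15.33: bits 001110111 walk d0:H2→d1:-→d2:-→d3:-→d4:-→d5:-→d6:-→d7:-→d8:-→d9:H0 -> H0
  lookup 59.240.3.142: bits 001110111111 walk d0:H2→d1:-→d2:-→d3:-→d4:-→d5:-→d6:-→d7:-→d8:-→d9:H0→d10:-→d11:-→d12:H0 -> H0
  lookup 59.128.2.168: bits 001110111 walk d0:H2→d1:-→d2:-→d3:-→d4:-→d5:-→d6:-→d7:-→d8:-→d9:H0 -> H0
  add 59.248.183.68/31 -> H0 at depth 31
  add 16.0.0.0/5 -> H3 at depth 5
  add 232.16.137.80/32 -> H3 at depth 32
  add 16.0.0.0/8 -> H1 at depth 8
  del 59.128.0.0/9 (clear depth 9)
  lookup 16.0.0.19: bits 00010000 walk d0:H2→d1:-→d2:-→d3:-→d4:-→d5:H3→d6:-→d7:-→d8:H1 -> H1
  lookup 232.16.137.80: bits 11101000000100001000100101010000 walk d0:H2→d1:-→d2:-→d3:-→d4:-→d5:-→d6:-→d7:-→d8:H0→d9:-→d10:-→d11:-→d12:-→d13:-→d14:-→d15:-→d16:-→d17:-→d18:-→d19:-→d20:-→d21:-→d22:-→d23:-→d24:H0→d25:-→d26:-→d27:-→d28:-→d29:-→d30:-→d31:-→d32:H3 -> H3
  lookup 141.49.4.150: bits 1 walk d0:H2→d1:- -> H2
  del 16.0.0.0/8 (clear depth 8)
  del 59.240.0.0/12 (clear depth 12)
  add 232.0.0.0/10 -> H1 at depth 10
  add 16.128.0.0/10 -> H3 at depth 10
  add 59.248.183.68/32 -> H3 at depth 32
  add 59.248.160.0/19 -> H1 at depth 19
  add 16.128.0.0/12 -> H3 at depth 12
  add 16.128.0.0/11 -> H0 at depth 11
  lookup 232.0.0.2: bits 11101000000 walk d0:H2→d1:-→d2:-→d3:-→d4:-→d5:-→d6:-→d7:-→d8:H0→d9:-→d10:H1→d11:- -> H1
  lookup 16.131.63.33: bits 000100001000 walk d0:H2→d1:-→d2:-→d3:-→d4:-→d5:H3→d6:-→d7:-→d8:-→d9:-→d10:H3→d11:H0→d12:H3 -> H3
  add 232.16.0.0/16 -> H2 at depth 16
  add 0.0.0.0/0 -> H1 at depth 0
  add 16.131.186.221/32 -> H1 at depth 32
  lookup 232.16.137.80: bits 11101000000100001000100101010000 walk d0:H1→d1:-→d2:-→d3:-→d4:-→d5:-→d6:-→d7:-→d8:H0→d9:-→d10:H1→d11:-→d12:-→d13:-→d14:-→d15:-→d16:H2→d17:-→d18:-→d19:-→d20:-→d21:-→d22:-→d23:-→d24:H0→d25:-→d26:-→d27:-→d28:-→d29:-→d30:-→d31:-→d32:H3 -> H3
  lookup 59.248.183.68: bits 00111011111110001011011101000100 walk d0:H1→d1:-→d2:-→d3:-→d4:-→d5:-→d6:-→d7:-→d8:-→d9:-→d10:-→d11:-→d12:-→d13:-→d14:-→d15:-→d16:-→d17:-→d18:-→d19:H1→d20:-→d21:-→d22:-→d23:-→d24:-→d25:-→d26:-→d27:-→d28:-→d29:-→d30:-→d31:H0→d32:H3 -> H3

== LOOKUPS ==
["H0","H0","H2","H0","H0","H0","H1","H3","H2","H1","H3","H3","H3"]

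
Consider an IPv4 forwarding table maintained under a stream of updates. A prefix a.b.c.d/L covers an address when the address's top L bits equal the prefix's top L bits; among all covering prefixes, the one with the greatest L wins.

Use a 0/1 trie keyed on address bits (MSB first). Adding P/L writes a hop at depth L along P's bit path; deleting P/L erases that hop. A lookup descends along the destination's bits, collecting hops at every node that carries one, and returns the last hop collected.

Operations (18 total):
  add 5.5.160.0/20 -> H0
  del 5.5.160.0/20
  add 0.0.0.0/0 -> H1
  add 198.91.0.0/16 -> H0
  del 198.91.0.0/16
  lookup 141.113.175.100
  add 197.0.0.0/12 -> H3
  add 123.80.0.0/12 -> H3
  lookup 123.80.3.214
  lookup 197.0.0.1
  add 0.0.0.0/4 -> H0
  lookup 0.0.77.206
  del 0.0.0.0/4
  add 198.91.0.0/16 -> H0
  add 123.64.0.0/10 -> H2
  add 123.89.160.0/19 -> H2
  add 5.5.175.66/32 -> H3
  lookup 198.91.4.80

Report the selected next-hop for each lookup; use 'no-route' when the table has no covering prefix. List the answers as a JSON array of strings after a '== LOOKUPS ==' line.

Process each operation:
  add 5.5.160.0/20 -> H0 at depth 20
  - 5.5.160.0/20 clear@20
  add 0.0.0.0/0 -> H1 at depth 0
  add 198.91.0.0/16 -> H0 at depth 16
  - 198.91.0.0/16 clear@16
  ? 141.113.175.100  path d0:H1→d1:-  best=H1
  add 197.0.0.0/12 -> H3 at depth 12
  add 123.80.0.0/12 -> H3 at depth 12
  ? 123.80.3.214  path d0:H1→d1:-→d2:-→d3:-→d4:-→d5:-→d6:-→d7:-→d8:-→d9:-→d10:-→d11:-→d12:H3  best=H3
  ? 197.0.0.1  path d0:H1→d1:-→d2:-→d3:-→d4:-→d5:-→d6:-→d7:-→d8:-→d9:-→d10:-→d11:-→d12:H3  best=H3
  add 0.0.0.0/4 -> H0 at depth 4
  ? 0.0.77.206  path d0:H1→d1:-→d2:-→d3:-→d4:H0→d5:-  best=H0
  - 0.0.0.0/4 clear@4
  add 198.91.0.0/16 -> H0 at depth 16
  add 123.64.0.0/10 -> H2 at depth 10
  add 123.89.160.0/19 -> H2 at depth 19
  add 5.5.175.66/32 -> H3 at depth 32
  ? 198.91.4.80  path d0:H1→d1:-→d2:-→d3:-→d4:-→d5:-→d6:-→d7:-→d8:-→d9:-→d10:-→d11:-→d12:-→d13:-→d14:-→d15:-→d16:H0  best=H0

== LOOKUPS ==
["H1","H3","H3","H0","H0"]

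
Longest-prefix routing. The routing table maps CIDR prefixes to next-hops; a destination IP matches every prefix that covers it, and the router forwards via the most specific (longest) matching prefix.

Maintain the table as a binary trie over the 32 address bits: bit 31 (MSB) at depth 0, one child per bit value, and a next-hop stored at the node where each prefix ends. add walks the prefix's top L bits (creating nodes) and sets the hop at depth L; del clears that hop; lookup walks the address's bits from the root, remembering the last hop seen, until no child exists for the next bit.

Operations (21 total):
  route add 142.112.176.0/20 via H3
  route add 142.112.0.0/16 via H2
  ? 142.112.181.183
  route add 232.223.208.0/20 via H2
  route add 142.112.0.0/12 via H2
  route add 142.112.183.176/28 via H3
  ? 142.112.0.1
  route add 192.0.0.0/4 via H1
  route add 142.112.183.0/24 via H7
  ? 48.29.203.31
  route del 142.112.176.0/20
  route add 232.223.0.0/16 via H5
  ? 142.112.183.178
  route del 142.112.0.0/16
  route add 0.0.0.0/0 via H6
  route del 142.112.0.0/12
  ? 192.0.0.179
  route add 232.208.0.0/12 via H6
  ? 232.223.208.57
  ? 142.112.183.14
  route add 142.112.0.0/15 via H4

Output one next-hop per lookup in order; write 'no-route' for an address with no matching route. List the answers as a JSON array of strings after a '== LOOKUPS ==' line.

Trace:
  + 142.112.176.0/20 (H3) depth=20
  + 142.112.0.0/16 (H2) depth=16
  Q 142.112.181.183: descend 10001110011100001011 ; hops seen [H2,H3] ; pick H3
  + 232.223.208.0/20 (H2) depth=20
  + 142.112.0.0/12 (H2) depth=12
  + 142.112.183.176/28 (H3) depth=28
  Q 142.112.0.1: descend 1000111001110000 ; hops seen [H2,H2] ; pick H2
  + 192.0.0.0/4 (H1) depth=4
  + 142.112.183.0/24 (H7) depth=24
  Q 48.29.203.31: descend ε ; hops seen [∅] ; pick no-route
  del 142.112.176.0/20 (clear depth 20)
  + 232.223.0.0/16 (H5) depth=16
  Q 142.112.183.178: descend 1000111001110000101101111011 ; hops seen [H2,H2,H7,H3] ; pick H3
  del 142.112.0.0/16 (clear depth 16)
  + 0.0.0.0/0 (H6) depth=0
  del 142.112.0.0/12 (clear depth 12)
  Q 192.0.0.179: descend 1100 ; hops seen [H6,H1] ; pick H1
  + 232.208.0.0/12 (H6) depth=12
  Q 232.223.208.57: descend 11101000110111111101 ; hops seen [H6,H6,H5,H2] ; pick H2
  Q 142.112.183.14: descend 100011100111000010110111 ; hops seen [H6,H7] ; pick H7
  + 142.112.0.0/15 (H4) depth=15

== LOOKUPS ==
["H3","H2","no-route","H3","H1","H2","H7"]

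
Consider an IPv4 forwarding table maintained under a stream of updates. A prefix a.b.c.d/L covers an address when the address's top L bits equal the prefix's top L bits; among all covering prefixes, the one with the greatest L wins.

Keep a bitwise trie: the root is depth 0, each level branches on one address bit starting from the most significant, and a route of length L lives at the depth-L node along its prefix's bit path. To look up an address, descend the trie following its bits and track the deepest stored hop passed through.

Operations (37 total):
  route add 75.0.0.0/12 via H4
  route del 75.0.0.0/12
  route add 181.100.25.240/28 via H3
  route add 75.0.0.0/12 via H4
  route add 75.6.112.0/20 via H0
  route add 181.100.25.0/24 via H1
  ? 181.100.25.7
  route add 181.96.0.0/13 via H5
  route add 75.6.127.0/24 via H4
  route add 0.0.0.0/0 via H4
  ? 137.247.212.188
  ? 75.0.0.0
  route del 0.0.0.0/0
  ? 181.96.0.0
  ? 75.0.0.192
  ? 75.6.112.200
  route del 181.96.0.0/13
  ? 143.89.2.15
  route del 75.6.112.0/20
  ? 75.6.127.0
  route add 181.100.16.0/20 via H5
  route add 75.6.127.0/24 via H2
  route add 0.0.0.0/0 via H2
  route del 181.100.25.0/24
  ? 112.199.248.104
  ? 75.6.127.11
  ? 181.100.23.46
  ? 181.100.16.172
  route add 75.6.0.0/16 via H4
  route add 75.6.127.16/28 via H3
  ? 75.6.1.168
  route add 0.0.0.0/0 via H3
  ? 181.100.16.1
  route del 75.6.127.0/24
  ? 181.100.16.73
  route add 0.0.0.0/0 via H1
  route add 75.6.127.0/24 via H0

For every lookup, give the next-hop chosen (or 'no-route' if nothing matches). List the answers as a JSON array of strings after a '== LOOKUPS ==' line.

Process each operation:
  add 75.0.0.0/12 -> H4 at depth 12
  del 75.0.0.0/12 (clear depth 12)
  add 181.100.25.240/28 -> H3 at depth 28
  add 75.0.0.0/12 -> H4 at depth 12
  add 75.6.112.0/20 -> H0 at depth 20
  add 181.100.25.0/24 -> H1 at depth 24
  lookup 181.100.25.7: bits 101101010110010000011001 walk d0:-→d1:-→d2:-→d3:-→d4:-→d5:-→d6:-→d7:-→d8:-→d9:-→d10:-→d11:-→d12:-→d13:-→d14:-→d15:-→d16:-→d17:-→d18:-→d19:-→d20:-→d21:-→d22:-→d23:-→d24:H1 -> H1
  add 181.96.0.0/13 -> H5 at depth 13
  add 75.6.127.0/24 -> H4 at depth 24
  add 0.0.0.0/0 -> H4 at depth 0
  lookup 137.247.212.188: bits 10 walk d0:H4→d1:-→d2:- -> H4
  lookup 75.0.0.0: bits 0100101100000 walk d0:H4→d1:-→d2:-→d3:-→d4:-→d5:-→d6:-→d7:-→d8:-→d9:-→d10:-→d11:-→d12:H4→d13:- -> H4
  del 0.0.0.0/0 (clear depth 0)
  lookup 181.96.0.0: bits 1011010101100 walk d0:-→d1:-→d2:-→d3:-→d4:-→d5:-→d6:-→d7:-→d8:-→d9:-→d10:-→d11:-→d12:-→d13:H5 -> H5
  lookup 75.0.0.192: bits 0100101100000 walk d0:-→d1:-→d2:-→d3:-→d4:-→d5:-→d6:-→d7:-→d8:-→d9:-→d10:-→d11:-→d12:H4→d13:- -> H4
  lookup 75.6.112.200: bits 01001011000001100111 walk d0:-→d1:-→d2:-→d3:-→d4:-→d5:-→d6:-→d7:-→d8:-→d9:-→d10:-→d11:-→d12:H4→d13:-→d14:-→d15:-→d16:-→d17:-→d18:-→d19:-→d20:H0 -> H0
  del 181.96.0.0/13 (clear depth 13)
  lookup 143.89.2.15: bits 10 walk d0:-→d1:-→d2:- -> no-route
  del 75.6.112.0/20 (clear depth 20)
  lookup 75.6.127.0: bits 010010110000011001111111 walk d0:-→d1:-→d2:-→d3:-→d4:-→d5:-→d6:-→d7:-→d8:-→d9:-→d10:-→d11:-→d12:H4→d13:-→d14:-→d15:-→d16:-→d17:-→d18:-→d19:-→d20:-→d21:-→d22:-→d23:-→d24:H4 -> H4
  add 181.100.16.0/20 -> H5 at depth 20
  add 75.6.127.0/24 -> H2 at depth 24
  add 0.0.0.0/0 -> H2 at depth 0
  del 181.100.25.0/24 (clear depth 24)
  lookup 112.199.248.104: bits 01 walk d0:H2→d1:-→d2:- -> H2
  lookup 75.6.127.11: bits 010010110000011001111111 walk d0:H2→d1:-→d2:-→d3:-→d4:-→d5:-→d6:-→d7:-→d8:-→d9:-→d10:-→d11:-→d12:H4→d13:-→d14:-→d15:-→d16:-→d17:-→d18:-→d19:-→d20:-→d21:-→d22:-→d23:-→d24:H2 -> H2
  lookup 181.100.23.46: bits 10110101011001000001 walk d0:H2→d1:-→d2:-→d3:-→d4:-→d5:-→d6:-→d7:-→d8:-→d9:-→d10:-→d11:-→d12:-→d13:-→d14:-→d15:-→d16:-→d17:-→d18:-→d19:-→d20:H5 -> H5
  lookup 181.100.16.172: bits 10110101011001000001 walk d0:H2→d1:-→d2:-→d3:-→d4:-→d5:-→d6:-→d7:-→d8:-→d9:-→d10:-→d11:-→d12:-→d13:-→d14:-→d15:-→d16:-→d17:-→d18:-→d19:-→d20:H5 -> H5
  add 75.6.0.0/16 -> H4 at depth 16
  add 75.6.127.16/28 -> H3 at depth 28
  lookup 75.6.1.168: bits 01001011000001100 walk d0:H2→d1:-→d2:-→d3:-→d4:-→d5:-→d6:-→d7:-→d8:-→d9:-→d10:-→d11:-→d12:H4→d13:-→d14:-→d15:-→d16:H4→d17:- -> H4
  add 0.0.0.0/0 -> H3 at depth 0
  lookup 181.100.16.1: bits 10110101011001000001 walk d0:H3→d1:-→d2:-→d3:-→d4:-→d5:-→d6:-→d7:-→d8:-→d9:-→d10:-→d11:-→d12:-→d13:-→d14:-→d15:-→d16:-→d17:-→d18:-→d19:-→d20:H5 -> H5
  del 75.6.127.0/24 (clear depth 24)
  lookup 181.100.16.73: bits 10110101011001000001 walk d0:H3→d1:-→d2:-→d3:-→d4:-→d5:-→d6:-→d7:-→d8:-→d9:-→d10:-→d11:-→d12:-→d13:-→d14:-→d15:-→d16:-→d17:-→d18:-→d19:-→d20:H5 -> H5
  add 0.0.0.0/0 -> H1 at depth 0
  add 75.6.127.0/24 -> H0 at depth 24

== LOOKUPS ==
["H1","H4","H4","H5","H4","H0","no-route","H4","H2","H2","H5","H5","H4","H5","H5"]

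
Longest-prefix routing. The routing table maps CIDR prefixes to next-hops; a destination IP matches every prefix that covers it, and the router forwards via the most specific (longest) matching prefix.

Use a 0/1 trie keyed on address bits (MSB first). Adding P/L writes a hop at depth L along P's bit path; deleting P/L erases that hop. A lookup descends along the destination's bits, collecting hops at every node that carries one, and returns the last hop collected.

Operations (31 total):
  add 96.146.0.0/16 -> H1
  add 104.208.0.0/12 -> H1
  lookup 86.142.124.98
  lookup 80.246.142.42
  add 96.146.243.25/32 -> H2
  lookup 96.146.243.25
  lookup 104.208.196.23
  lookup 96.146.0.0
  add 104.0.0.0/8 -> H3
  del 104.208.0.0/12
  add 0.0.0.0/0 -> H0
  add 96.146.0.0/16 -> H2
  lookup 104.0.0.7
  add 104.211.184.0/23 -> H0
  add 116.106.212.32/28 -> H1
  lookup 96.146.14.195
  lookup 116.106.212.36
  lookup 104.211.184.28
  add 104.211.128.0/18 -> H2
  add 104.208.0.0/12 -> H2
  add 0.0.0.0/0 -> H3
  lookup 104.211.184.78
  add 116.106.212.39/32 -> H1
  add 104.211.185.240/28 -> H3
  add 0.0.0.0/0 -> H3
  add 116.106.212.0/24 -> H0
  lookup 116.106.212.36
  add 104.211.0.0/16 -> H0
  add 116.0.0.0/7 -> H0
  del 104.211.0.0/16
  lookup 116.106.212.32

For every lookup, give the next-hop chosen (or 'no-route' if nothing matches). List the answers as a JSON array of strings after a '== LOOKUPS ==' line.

Apply in order:
  add 96.146.0.0/16 -> H1 at depth 16
  add 104.208.0.0/12 -> H1 at depth 12
  Q 86.142.124.98: descend 01 ; hops seen [∅] ; pick no-route
  Q 80.246.142.42: descend 01 ; hops seen [∅] ; pick no-route
  add 96.146.243.25/32 -> H2 at depth 32
  Q 96.146.243.25: descend 01100000100100101111001100011001 ; hops seen [H1,H2] ; pick H2
  Q 104.208.196.23: descend 011010001101 ; hops seen [H1] ; pick H1
  Q 96.146.0.0: descend 0110000010010010 ; hops seen [H1] ; pick H1
  add 104.0.0.0/8 -> H3 at depth 8
  del 104.208.0.0/12 (clear depth 12)
  add 0.0.0.0/0 -> H0 at depth 0
  add 96.146.0.0/16 -> H2 at depth 16
  Q 104.0.0.7: descend 01101000 ; hops seen [H0,H3] ; pick H3
  add 104.211.184.0/23 -> H0 at depth 23
  add 116.106.212.32/28 -> H1 at depth 28
  Q 96.146.14.195: descend 0110000010010010 ; hops seen [H0,H2] ; pick H2
  Q 116.106.212.36: descend 0111010001101010110101000010 ; hops seen [H0,H1] ; pick H1
  Q 104.211.184.28: descend 01101000110100111011100 ; hops seen [H0,H3,H0] ; pick H0
  add 104.211.128.0/18 -> H2 at depth 18
  add 104.208.0.0/12 -> H2 at depth 12
  add 0.0.0.0/0 -> H3 at depth 0
  Q 104.211.184.78: descend 01101000110100111011100 ; hops seen [H3,H3,H2,H2,H0] ; pick H0
  add 116.106.212.39/32 -> H1 at depth 32
  add 104.211.185.240/28 -> H3 at depth 28
  add 0.0.0.0/0 -> H3 at depth 0
  add 116.106.212.0/24 -> H0 at depth 24
  Q 116.106.212.36: descend 011101000110101011010100001001 ; hops seen [H3,H0,H1] ; pick H1
  add 104.211.0.0/16 -> H0 at depth 16
  add 116.0.0.0/7 -> H0 at depth 7
  del 104.211.0.0/16 (clear depth 16)
  Q 116.106.212.32: descend 01110100011010101101010000100 ; hops seen [H3,H0,H0,H1] ; pick H1

== LOOKUPS ==
["no-route","no-route","H2","H1","H1","H3","H2","H1","H0","H0","H1","H1"]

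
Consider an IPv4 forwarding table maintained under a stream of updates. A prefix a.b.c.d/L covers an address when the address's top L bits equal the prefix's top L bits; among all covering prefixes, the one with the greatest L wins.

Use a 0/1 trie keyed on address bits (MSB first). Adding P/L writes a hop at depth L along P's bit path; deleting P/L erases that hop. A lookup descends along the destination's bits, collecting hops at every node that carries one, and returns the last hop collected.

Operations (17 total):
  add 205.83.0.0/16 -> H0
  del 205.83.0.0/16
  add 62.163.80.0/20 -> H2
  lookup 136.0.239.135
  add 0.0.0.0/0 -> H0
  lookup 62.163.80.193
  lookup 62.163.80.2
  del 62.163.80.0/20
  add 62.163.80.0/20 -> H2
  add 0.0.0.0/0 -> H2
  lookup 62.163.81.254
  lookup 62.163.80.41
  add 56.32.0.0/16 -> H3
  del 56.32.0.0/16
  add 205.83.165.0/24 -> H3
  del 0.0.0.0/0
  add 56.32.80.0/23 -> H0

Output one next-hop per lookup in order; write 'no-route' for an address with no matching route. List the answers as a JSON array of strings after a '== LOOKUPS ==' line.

Apply in order:
  add 205.83.0.0/16 -> H0 at depth 16
  del 205.83.0.0/16 (clear depth 16)
  add 62.163.80.0/20 -> H2 at depth 20
  ? 136.0.239.135  path d0:-→d1:-  best=no-route
  add 0.0.0.0/0 -> H0 at depth 0
  ? 62.163.80.193  path d0:H0→d1:-→d2:-→d3:-→d4:-→d5:-→d6:-→d7:-→d8:-→d9:-→d10:-→d11:-→d12:-→d13:-→d14:-→d15:-→d16:-→d17:-→d18:-→d19:-→d20:H2  best=H2
  ? 62.163.80.2  path d0:H0→d1:-→d2:-→d3:-→d4:-→d5:-→d6:-→d7:-→d8:-→d9:-→d10:-→d11:-→d12:-→d13:-→d14:-→d15:-→d16:-→d17:-→d18:-→d19:-→d20:H2  best=H2
  del 62.163.80.0/20 (clear depth 20)
  add 62.163.80.0/20 -> H2 at depth 20
  add 0.0.0.0/0 -> H2 at depth 0
  ? 62.163.81.254  path d0:H2→d1:-→d2:-→d3:-→d4:-→d5:-→d6:-→d7:-→d8:-→d9:-→d10:-→d11:-→d12:-→d13:-→d14:-→d15:-→d16:-→d17:-→d18:-→d19:-→d20:H2  best=H2
  ? 62.163.80.41  path d0:H2→d1:-→d2:-→d3:-→d4:-→d5:-→d6:-→d7:-→d8:-→d9:-→d10:-→d11:-→d12:-→d13:-→d14:-→d15:-→d16:-→d17:-→d18:-→d19:-→d20:H2  best=H2
  add 56.32.0.0/16 -> H3 at depth 16
  del 56.32.0.0/16 (clear depth 16)
  add 205.83.165.0/24 -> H3 at depth 24
  del 0.0.0.0/0 (clear depth 0)
  add 56.32.80.0/23 -> H0 at depth 23

== LOOKUPS ==
["no-route","H2","H2","H2","H2"]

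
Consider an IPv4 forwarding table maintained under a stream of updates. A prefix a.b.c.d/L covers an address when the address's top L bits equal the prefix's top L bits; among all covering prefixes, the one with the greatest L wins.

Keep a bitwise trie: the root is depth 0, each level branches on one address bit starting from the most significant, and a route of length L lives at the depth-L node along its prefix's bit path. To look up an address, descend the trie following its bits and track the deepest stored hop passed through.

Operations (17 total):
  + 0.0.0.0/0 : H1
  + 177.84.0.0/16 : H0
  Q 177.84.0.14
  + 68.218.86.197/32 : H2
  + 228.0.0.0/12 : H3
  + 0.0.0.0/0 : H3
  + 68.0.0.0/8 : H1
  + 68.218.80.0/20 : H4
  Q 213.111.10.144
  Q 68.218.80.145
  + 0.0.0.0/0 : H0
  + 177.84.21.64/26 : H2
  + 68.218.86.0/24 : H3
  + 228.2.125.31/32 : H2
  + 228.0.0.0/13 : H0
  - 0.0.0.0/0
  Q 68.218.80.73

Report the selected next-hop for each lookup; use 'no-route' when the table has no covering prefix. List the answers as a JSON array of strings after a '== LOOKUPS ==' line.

Trace:
  add 0.0.0.0/0 -> H1 at depth 0
  add 177.84.0.0/16 -> H0 at depth 16
  lookup 177.84.0.14: bits 1011000101010100 walk d0:H1→d1:-→d2:-→d3:-→d4:-→d5:-→d6:-→d7:-→d8:-→d9:-→d10:-→d11:-→d12:-→d13:-→d14:-→d15:-→d16:H0 -> H0
  add 68.218.86.197/32 -> H2 at depth 32
  add 228.0.0.0/12 -> H3 at depth 12
  add 0.0.0.0/0 -> H3 at depth 0
  add 68.0.0.0/8 -> H1 at depth 8
  add 68.218.80.0/20 -> H4 at depth 20
  lookup 213.111.10.144: bits 11 walk d0:H3→d1:-→d2:- -> H3
  lookup 68.218.80.145: bits 010001001101101001010 walk d0:H3→d1:-→d2:-→d3:-→d4:-→d5:-→d6:-→d7:-→d8:H1→d9:-→d10:-→d11:-→d12:-→d13:-→d14:-→d15:-→d16:-→d17:-→d18:-→d19:-→d20:H4→d21:- -> H4
  add 0.0.0.0/0 -> H0 at depth 0
  add 177.84.21.64/26 -> H2 at depth 26
  add 68.218.86.0/24 -> H3 at depth 24
  add 228.2.125.31/32 -> H2 at depth 32
  add 228.0.0.0/13 -> H0 at depth 13
  - 0.0.0.0/0 clear@0
  lookup 68.218.80.73: bits 010001001101101001010 walk d0:-→d1:-→d2:-→d3:-→d4:-→d5:-→d6:-→d7:-→d8:H1→d9:-→d10:-→d11:-→d12:-→d13:-→d14:-→d15:-→d16:-→d17:-→d18:-→d19:-→d20:H4→d21:- -> H4

== LOOKUPS ==
["H0","H3","H4","H4"]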